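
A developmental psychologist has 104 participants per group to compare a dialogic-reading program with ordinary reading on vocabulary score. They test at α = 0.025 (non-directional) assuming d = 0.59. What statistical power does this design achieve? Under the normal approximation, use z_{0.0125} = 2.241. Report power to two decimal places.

power ≈ 0.98

For two equal groups, power = Φ(d·√(n/2) − z_{α/2}).
d·√(n/2) = 0.59 × √(104/2) = 0.59 × 7.211 = 4.255.
z_β = 4.255 − 2.241 = 2.014.
Power = Φ(2.014) = 0.978.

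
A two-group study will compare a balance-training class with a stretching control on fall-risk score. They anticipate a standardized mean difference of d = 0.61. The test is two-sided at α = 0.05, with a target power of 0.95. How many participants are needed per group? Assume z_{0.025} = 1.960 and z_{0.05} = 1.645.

n = 70 per group

For two independent groups with equal n: n = 2·((z_{α/2} + z_β) / d)².
z_{α/2} + z_β = 1.960 + 1.645 = 3.605.
n = 2 × (3.605 / 0.61)² = 2 × 5.910² = 2 × 34.93 = 69.9.
Round up to the next whole participant.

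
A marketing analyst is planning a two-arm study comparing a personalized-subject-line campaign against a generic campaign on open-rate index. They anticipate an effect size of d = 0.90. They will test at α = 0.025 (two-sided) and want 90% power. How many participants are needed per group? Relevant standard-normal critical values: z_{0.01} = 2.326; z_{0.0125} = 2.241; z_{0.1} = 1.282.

For two independent groups with equal n: n = 2·((z_{α/2} + z_β) / d)².
z_{α/2} + z_β = 2.241 + 1.282 = 3.523.
n = 2 × (3.523 / 0.90)² = 2 × 3.914² = 2 × 15.32 = 30.6.
Round up to the next whole participant.

n = 31 per group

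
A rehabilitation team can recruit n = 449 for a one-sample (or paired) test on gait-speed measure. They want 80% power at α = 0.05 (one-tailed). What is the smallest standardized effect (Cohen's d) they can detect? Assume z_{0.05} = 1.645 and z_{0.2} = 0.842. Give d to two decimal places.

d_min ≈ 0.12

For a single sample (or paired design) of n = 449: d_min = (z_{α} + z_β)/√n.
z-sum = 1.645 + 0.842 = 2.487.
d_min = 2.487 / √449 = 2.487 / 21.190 = 0.117.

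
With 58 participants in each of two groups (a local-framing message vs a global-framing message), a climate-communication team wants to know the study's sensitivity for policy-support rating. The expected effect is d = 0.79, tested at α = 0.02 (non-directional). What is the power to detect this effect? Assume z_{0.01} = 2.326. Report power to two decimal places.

power ≈ 0.97

For two equal groups, power = Φ(d·√(n/2) − z_{α/2}).
d·√(n/2) = 0.79 × √(58/2) = 0.79 × 5.385 = 4.254.
z_β = 4.254 − 2.326 = 1.928.
Power = Φ(1.928) = 0.973.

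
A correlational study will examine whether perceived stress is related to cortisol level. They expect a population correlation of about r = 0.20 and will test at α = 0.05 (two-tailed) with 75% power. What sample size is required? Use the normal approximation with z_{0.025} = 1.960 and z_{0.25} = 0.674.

Fisher's z: C = ½·ln((1+r)/(1−r)) = ½·ln(1.5000) = 0.2027.
n = ((z_{α/2} + z_β)/C)² + 3.
(1.960 + 0.674) / 0.2027 = 2.634 / 0.2027 = 12.995.
n = 12.995² + 3 = 168.86 + 3 = 171.9.
Round up.

n = 172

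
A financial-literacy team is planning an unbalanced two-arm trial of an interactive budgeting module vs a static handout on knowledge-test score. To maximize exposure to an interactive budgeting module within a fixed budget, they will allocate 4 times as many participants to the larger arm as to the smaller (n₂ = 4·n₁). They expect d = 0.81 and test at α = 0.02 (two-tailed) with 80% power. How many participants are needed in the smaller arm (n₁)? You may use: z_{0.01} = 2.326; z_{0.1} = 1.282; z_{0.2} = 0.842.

With allocation ratio k = n₂/n₁ = 4, Var(x̄₁−x̄₂) = σ²(1/n₁ + 1/(k·n₁)) = σ²·(k+1)/(k·n₁).
So n₁ = (1 + 1/k)·((z_{α/2} + z_β)/d)² = 1.250 × (3.168/0.81)².
n₁ = 1.250 × 15.30 = 19.1.
Round up: n₁ = 20, giving n₂ = 4 × 20 = 80.

n₁ = 20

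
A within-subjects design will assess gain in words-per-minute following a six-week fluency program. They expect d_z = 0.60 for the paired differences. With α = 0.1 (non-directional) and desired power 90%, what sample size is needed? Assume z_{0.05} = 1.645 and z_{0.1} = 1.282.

For a paired (one-sample on differences) test: n = ((z_{α/2} + z_β) / d)².
z_{α/2} + z_β = 1.645 + 1.282 = 2.927.
n = (2.927 / 0.60)² = 4.878² = 23.80.
Round up.

n = 24 pairs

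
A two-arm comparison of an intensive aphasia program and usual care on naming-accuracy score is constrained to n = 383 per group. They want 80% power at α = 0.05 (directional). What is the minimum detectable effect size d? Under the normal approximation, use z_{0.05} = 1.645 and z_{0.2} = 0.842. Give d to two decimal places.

For two independent groups of n = 383 each: d_min = (z_{α} + z_β)·√(2/n).
z-sum = 1.645 + 0.842 = 2.487.
d_min = 2.487 × √(2/383) = 2.487 × 0.0723 = 0.180.

d_min ≈ 0.18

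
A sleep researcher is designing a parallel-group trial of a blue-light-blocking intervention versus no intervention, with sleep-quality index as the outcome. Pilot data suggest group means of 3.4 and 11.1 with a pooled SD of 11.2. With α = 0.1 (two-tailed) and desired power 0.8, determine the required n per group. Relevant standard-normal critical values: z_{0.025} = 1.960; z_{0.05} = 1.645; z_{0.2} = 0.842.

Cohen's d = |M₁ − M₂| / SD_pooled = |3.4 − 11.1| / 11.2 = 7.7 / 11.2 = 0.688.
For two independent groups with equal n: n = 2·((z_{α/2} + z_β) / d)².
z_{α/2} + z_β = 1.645 + 0.842 = 2.487.
n = 2 × (2.487 / 0.688)² = 2 × 3.615² = 2 × 13.07 = 26.1.
Round up to the next whole participant.

n = 27 per group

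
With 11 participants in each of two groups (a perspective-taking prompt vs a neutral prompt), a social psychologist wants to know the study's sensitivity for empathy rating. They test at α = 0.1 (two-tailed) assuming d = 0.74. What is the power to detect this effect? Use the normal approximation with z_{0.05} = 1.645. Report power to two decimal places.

power ≈ 0.54

For two equal groups, power = Φ(d·√(n/2) − z_{α/2}).
d·√(n/2) = 0.74 × √(11/2) = 0.74 × 2.345 = 1.735.
z_β = 1.735 − 1.645 = 0.090.
Power = Φ(0.090) = 0.536.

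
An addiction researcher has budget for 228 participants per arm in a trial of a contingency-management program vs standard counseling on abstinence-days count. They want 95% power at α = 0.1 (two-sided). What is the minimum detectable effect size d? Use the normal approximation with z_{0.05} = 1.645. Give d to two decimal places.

For two independent groups of n = 228 each: d_min = (z_{α/2} + z_β)·√(2/n).
z-sum = 1.645 + 1.645 = 3.290.
d_min = 3.290 × √(2/228) = 3.290 × 0.0937 = 0.308.

d_min ≈ 0.31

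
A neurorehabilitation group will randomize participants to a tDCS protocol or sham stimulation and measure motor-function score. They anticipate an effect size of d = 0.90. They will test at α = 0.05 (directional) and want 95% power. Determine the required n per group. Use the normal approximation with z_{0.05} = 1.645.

n = 27 per group

For two independent groups with equal n: n = 2·((z_{α} + z_β) / d)².
z_{α} + z_β = 1.645 + 1.645 = 3.290.
n = 2 × (3.290 / 0.90)² = 2 × 3.656² = 2 × 13.36 = 26.7.
Round up to the next whole participant.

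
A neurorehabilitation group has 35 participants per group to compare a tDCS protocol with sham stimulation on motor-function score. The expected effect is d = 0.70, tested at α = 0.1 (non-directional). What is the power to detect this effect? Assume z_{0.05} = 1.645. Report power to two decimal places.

For two equal groups, power = Φ(d·√(n/2) − z_{α/2}).
d·√(n/2) = 0.70 × √(35/2) = 0.70 × 4.183 = 2.928.
z_β = 2.928 − 1.645 = 1.283.
Power = Φ(1.283) = 0.900.

power ≈ 0.90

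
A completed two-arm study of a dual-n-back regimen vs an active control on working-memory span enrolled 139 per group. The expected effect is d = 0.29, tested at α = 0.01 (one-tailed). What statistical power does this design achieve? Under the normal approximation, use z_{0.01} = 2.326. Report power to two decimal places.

power ≈ 0.54

For two equal groups, power = Φ(d·√(n/2) − z_{α}).
d·√(n/2) = 0.29 × √(139/2) = 0.29 × 8.337 = 2.418.
z_β = 2.418 − 2.326 = 0.092.
Power = Φ(0.092) = 0.537.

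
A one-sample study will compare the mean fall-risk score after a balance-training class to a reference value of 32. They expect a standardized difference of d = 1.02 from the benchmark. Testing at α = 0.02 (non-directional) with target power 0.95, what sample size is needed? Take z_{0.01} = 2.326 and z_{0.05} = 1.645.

For a one-sample test: n = ((z_{α/2} + z_β) / d)².
z_{α/2} + z_β = 2.326 + 1.645 = 3.971.
n = (3.971 / 1.02)² = 3.893² = 15.16.
Round up.

n = 16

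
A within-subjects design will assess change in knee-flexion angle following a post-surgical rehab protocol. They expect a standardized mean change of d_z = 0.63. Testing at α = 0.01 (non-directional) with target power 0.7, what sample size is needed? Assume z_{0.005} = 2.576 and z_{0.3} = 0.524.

n = 25 pairs

For a paired (one-sample on differences) test: n = ((z_{α/2} + z_β) / d)².
z_{α/2} + z_β = 2.576 + 0.524 = 3.100.
n = (3.100 / 0.63)² = 4.921² = 24.21.
Round up.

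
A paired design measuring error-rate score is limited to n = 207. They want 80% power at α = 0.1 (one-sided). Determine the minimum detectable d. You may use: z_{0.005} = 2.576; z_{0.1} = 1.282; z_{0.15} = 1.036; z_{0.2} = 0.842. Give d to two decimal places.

d_min ≈ 0.15

For a single sample (or paired design) of n = 207: d_min = (z_{α} + z_β)/√n.
z-sum = 1.282 + 0.842 = 2.124.
d_min = 2.124 / √207 = 2.124 / 14.387 = 0.148.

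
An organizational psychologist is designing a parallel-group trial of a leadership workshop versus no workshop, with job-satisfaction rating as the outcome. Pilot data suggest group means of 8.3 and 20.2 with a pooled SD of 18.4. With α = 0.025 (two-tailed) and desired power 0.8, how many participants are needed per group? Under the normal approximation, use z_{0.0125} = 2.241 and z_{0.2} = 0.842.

Cohen's d = |M₁ − M₂| / SD_pooled = |8.3 − 20.2| / 18.4 = 11.9 / 18.4 = 0.647.
For two independent groups with equal n: n = 2·((z_{α/2} + z_β) / d)².
z_{α/2} + z_β = 2.241 + 0.842 = 3.083.
n = 2 × (3.083 / 0.647)² = 2 × 4.765² = 2 × 22.71 = 45.4.
Round up to the next whole participant.

n = 46 per group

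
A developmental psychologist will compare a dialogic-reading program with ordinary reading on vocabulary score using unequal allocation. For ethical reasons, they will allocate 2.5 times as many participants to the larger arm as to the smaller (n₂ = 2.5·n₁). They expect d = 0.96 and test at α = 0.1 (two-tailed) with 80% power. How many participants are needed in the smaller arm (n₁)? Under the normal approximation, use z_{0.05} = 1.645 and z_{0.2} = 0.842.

With allocation ratio k = n₂/n₁ = 2.5, Var(x̄₁−x̄₂) = σ²(1/n₁ + 1/(k·n₁)) = σ²·(k+1)/(k·n₁).
So n₁ = (1 + 1/k)·((z_{α/2} + z_β)/d)² = 1.400 × (2.487/0.96)².
n₁ = 1.400 × 6.71 = 9.4.
Round up: n₁ = 10, giving n₂ = 2.5 × 10 = 25.

n₁ = 10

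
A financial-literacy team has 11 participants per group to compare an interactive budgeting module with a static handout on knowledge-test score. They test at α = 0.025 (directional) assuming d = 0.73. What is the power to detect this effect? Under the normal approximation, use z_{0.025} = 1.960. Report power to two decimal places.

For two equal groups, power = Φ(d·√(n/2) − z_{α}).
d·√(n/2) = 0.73 × √(11/2) = 0.73 × 2.345 = 1.712.
z_β = 1.712 − 1.960 = -0.248.
Power = Φ(-0.248) = 0.402.

power ≈ 0.40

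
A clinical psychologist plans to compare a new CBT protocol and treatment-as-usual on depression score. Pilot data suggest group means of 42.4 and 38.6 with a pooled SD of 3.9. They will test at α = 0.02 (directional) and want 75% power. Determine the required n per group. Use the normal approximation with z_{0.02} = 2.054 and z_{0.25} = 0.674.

n = 16 per group

Cohen's d = |M₁ − M₂| / SD_pooled = |42.4 − 38.6| / 3.9 = 3.8 / 3.9 = 0.974.
For two independent groups with equal n: n = 2·((z_{α} + z_β) / d)².
z_{α} + z_β = 2.054 + 0.674 = 2.728.
n = 2 × (2.728 / 0.974)² = 2 × 2.801² = 2 × 7.84 = 15.7.
Round up to the next whole participant.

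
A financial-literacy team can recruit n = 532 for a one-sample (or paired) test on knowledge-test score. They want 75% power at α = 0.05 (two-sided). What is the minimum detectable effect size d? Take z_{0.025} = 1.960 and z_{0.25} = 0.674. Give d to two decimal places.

d_min ≈ 0.11

For a single sample (or paired design) of n = 532: d_min = (z_{α/2} + z_β)/√n.
z-sum = 1.960 + 0.674 = 2.634.
d_min = 2.634 / √532 = 2.634 / 23.065 = 0.114.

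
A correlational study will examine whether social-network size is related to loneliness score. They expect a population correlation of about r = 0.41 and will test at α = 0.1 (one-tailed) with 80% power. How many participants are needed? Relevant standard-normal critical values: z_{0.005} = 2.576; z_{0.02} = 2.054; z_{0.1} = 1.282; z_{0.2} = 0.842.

Fisher's z: C = ½·ln((1+r)/(1−r)) = ½·ln(2.3898) = 0.4356.
n = ((z_{α} + z_β)/C)² + 3.
(1.282 + 0.842) / 0.4356 = 2.124 / 0.4356 = 4.876.
n = 4.876² + 3 = 23.78 + 3 = 26.8.
Round up.

n = 27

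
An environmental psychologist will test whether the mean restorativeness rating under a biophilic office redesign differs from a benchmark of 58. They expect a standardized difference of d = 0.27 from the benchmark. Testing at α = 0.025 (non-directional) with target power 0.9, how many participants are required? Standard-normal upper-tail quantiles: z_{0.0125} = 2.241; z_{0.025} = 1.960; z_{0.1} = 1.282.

n = 171

For a one-sample test: n = ((z_{α/2} + z_β) / d)².
z_{α/2} + z_β = 2.241 + 1.282 = 3.523.
n = (3.523 / 0.27)² = 13.048² = 170.25.
Round up.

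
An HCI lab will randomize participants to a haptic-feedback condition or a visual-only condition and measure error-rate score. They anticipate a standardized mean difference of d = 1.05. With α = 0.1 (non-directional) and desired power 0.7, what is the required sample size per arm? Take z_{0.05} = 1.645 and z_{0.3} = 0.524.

For two independent groups with equal n: n = 2·((z_{α/2} + z_β) / d)².
z_{α/2} + z_β = 1.645 + 0.524 = 2.169.
n = 2 × (2.169 / 1.05)² = 2 × 2.066² = 2 × 4.27 = 8.5.
Round up to the next whole participant.

n = 9 per group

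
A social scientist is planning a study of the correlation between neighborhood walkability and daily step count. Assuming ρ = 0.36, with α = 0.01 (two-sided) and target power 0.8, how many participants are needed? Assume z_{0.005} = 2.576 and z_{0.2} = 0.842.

n = 86

Fisher's z: C = ½·ln((1+r)/(1−r)) = ½·ln(2.1250) = 0.3769.
n = ((z_{α/2} + z_β)/C)² + 3.
(2.576 + 0.842) / 0.3769 = 3.418 / 0.3769 = 9.069.
n = 9.069² + 3 = 82.24 + 3 = 85.2.
Round up.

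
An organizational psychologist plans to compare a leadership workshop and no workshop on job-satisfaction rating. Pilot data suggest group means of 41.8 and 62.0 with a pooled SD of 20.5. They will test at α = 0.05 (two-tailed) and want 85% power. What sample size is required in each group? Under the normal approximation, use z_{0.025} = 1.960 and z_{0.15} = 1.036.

n = 19 per group

Cohen's d = |M₁ − M₂| / SD_pooled = |41.8 − 62.0| / 20.5 = 20.2 / 20.5 = 0.985.
For two independent groups with equal n: n = 2·((z_{α/2} + z_β) / d)².
z_{α/2} + z_β = 1.960 + 1.036 = 2.996.
n = 2 × (2.996 / 0.985)² = 2 × 3.042² = 2 × 9.25 = 18.5.
Round up to the next whole participant.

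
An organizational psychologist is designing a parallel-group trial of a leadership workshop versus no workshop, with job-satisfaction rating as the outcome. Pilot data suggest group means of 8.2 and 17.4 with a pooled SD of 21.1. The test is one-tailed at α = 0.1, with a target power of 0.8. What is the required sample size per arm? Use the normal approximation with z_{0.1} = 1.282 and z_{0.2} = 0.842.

Cohen's d = |M₁ − M₂| / SD_pooled = |8.2 − 17.4| / 21.1 = 9.2 / 21.1 = 0.436.
For two independent groups with equal n: n = 2·((z_{α} + z_β) / d)².
z_{α} + z_β = 1.282 + 0.842 = 2.124.
n = 2 × (2.124 / 0.436)² = 2 × 4.872² = 2 × 23.73 = 47.5.
Round up to the next whole participant.

n = 48 per group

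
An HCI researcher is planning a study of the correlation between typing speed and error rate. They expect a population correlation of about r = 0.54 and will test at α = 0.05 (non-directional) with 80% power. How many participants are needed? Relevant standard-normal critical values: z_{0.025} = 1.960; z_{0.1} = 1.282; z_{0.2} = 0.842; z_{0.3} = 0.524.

n = 25

Fisher's z: C = ½·ln((1+r)/(1−r)) = ½·ln(3.3478) = 0.6042.
n = ((z_{α/2} + z_β)/C)² + 3.
(1.960 + 0.842) / 0.6042 = 2.802 / 0.6042 = 4.638.
n = 4.638² + 3 = 21.51 + 3 = 24.5.
Round up.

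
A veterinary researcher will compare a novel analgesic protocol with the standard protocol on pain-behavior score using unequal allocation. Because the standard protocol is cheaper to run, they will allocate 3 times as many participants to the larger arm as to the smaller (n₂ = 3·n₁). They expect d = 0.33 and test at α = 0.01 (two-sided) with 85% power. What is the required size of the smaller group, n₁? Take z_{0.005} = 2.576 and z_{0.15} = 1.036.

n₁ = 160

With allocation ratio k = n₂/n₁ = 3, Var(x̄₁−x̄₂) = σ²(1/n₁ + 1/(k·n₁)) = σ²·(k+1)/(k·n₁).
So n₁ = (1 + 1/k)·((z_{α/2} + z_β)/d)² = 1.333 × (3.612/0.33)².
n₁ = 1.333 × 119.80 = 159.7.
Round up: n₁ = 160, giving n₂ = 3 × 160 = 480.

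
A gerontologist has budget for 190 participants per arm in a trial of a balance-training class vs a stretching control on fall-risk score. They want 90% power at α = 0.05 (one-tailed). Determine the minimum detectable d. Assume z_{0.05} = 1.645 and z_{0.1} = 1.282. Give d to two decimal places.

d_min ≈ 0.30

For two independent groups of n = 190 each: d_min = (z_{α} + z_β)·√(2/n).
z-sum = 1.645 + 1.282 = 2.927.
d_min = 2.927 × √(2/190) = 2.927 × 0.1026 = 0.300.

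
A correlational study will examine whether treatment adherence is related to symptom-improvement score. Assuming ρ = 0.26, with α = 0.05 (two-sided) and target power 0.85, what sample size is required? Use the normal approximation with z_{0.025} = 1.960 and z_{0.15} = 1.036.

n = 130

Fisher's z: C = ½·ln((1+r)/(1−r)) = ½·ln(1.7027) = 0.2661.
n = ((z_{α/2} + z_β)/C)² + 3.
(1.960 + 1.036) / 0.2661 = 2.996 / 0.2661 = 11.259.
n = 11.259² + 3 = 126.76 + 3 = 129.8.
Round up.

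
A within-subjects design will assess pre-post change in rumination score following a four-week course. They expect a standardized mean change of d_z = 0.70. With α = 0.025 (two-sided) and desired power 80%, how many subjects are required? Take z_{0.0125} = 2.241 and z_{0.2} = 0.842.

For a paired (one-sample on differences) test: n = ((z_{α/2} + z_β) / d)².
z_{α/2} + z_β = 2.241 + 0.842 = 3.083.
n = (3.083 / 0.70)² = 4.404² = 19.40.
Round up.

n = 20 pairs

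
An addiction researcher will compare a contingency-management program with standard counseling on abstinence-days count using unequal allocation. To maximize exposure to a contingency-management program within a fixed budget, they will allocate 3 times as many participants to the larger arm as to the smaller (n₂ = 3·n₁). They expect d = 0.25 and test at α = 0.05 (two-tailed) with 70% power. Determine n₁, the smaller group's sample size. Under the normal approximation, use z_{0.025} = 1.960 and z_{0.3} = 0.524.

With allocation ratio k = n₂/n₁ = 3, Var(x̄₁−x̄₂) = σ²(1/n₁ + 1/(k·n₁)) = σ²·(k+1)/(k·n₁).
So n₁ = (1 + 1/k)·((z_{α/2} + z_β)/d)² = 1.333 × (2.484/0.25)².
n₁ = 1.333 × 98.72 = 131.6.
Round up: n₁ = 132, giving n₂ = 3 × 132 = 396.

n₁ = 132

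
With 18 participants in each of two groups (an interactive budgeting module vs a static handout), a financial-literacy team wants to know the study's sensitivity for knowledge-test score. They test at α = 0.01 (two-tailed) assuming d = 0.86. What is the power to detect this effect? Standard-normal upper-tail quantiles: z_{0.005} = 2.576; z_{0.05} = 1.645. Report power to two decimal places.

power ≈ 0.50

For two equal groups, power = Φ(d·√(n/2) − z_{α/2}).
d·√(n/2) = 0.86 × √(18/2) = 0.86 × 3.000 = 2.580.
z_β = 2.580 − 2.576 = 0.004.
Power = Φ(0.004) = 0.502.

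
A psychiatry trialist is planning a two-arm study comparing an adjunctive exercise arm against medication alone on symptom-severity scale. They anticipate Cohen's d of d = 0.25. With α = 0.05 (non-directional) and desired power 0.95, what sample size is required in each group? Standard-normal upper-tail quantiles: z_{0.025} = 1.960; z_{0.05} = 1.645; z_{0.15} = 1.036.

n = 416 per group

For two independent groups with equal n: n = 2·((z_{α/2} + z_β) / d)².
z_{α/2} + z_β = 1.960 + 1.645 = 3.605.
n = 2 × (3.605 / 0.25)² = 2 × 14.420² = 2 × 207.94 = 415.9.
Round up to the next whole participant.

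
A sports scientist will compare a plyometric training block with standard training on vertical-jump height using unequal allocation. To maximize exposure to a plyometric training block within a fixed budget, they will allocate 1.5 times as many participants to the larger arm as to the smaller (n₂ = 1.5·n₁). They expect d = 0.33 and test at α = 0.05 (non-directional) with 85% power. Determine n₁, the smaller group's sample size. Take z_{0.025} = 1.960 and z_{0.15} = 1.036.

n₁ = 138

With allocation ratio k = n₂/n₁ = 1.5, Var(x̄₁−x̄₂) = σ²(1/n₁ + 1/(k·n₁)) = σ²·(k+1)/(k·n₁).
So n₁ = (1 + 1/k)·((z_{α/2} + z_β)/d)² = 1.667 × (2.996/0.33)².
n₁ = 1.667 × 82.42 = 137.4.
Round up: n₁ = 138, giving n₂ = 1.5 × 138 = 207.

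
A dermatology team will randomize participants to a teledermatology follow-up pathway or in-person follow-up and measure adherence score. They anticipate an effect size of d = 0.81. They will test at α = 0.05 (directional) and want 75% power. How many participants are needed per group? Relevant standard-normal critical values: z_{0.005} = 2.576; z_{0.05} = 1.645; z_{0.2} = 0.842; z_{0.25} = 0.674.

n = 17 per group

For two independent groups with equal n: n = 2·((z_{α} + z_β) / d)².
z_{α} + z_β = 1.645 + 0.674 = 2.319.
n = 2 × (2.319 / 0.81)² = 2 × 2.863² = 2 × 8.20 = 16.4.
Round up to the next whole participant.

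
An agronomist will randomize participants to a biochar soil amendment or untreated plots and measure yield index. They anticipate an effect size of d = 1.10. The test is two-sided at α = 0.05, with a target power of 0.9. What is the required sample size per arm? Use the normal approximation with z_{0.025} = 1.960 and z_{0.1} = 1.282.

n = 18 per group

For two independent groups with equal n: n = 2·((z_{α/2} + z_β) / d)².
z_{α/2} + z_β = 1.960 + 1.282 = 3.242.
n = 2 × (3.242 / 1.10)² = 2 × 2.947² = 2 × 8.69 = 17.4.
Round up to the next whole participant.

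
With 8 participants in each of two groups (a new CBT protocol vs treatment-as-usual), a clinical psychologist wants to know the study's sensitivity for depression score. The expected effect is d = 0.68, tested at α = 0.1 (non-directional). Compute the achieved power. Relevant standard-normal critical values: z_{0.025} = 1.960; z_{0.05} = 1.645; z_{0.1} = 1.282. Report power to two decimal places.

For two equal groups, power = Φ(d·√(n/2) − z_{α/2}).
d·√(n/2) = 0.68 × √(8/2) = 0.68 × 2.000 = 1.360.
z_β = 1.360 − 1.645 = -0.285.
Power = Φ(-0.285) = 0.388.

power ≈ 0.39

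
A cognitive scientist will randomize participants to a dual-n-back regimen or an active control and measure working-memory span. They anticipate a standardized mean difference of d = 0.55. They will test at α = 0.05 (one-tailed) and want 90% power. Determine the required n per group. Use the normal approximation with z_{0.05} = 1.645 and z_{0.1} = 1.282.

n = 57 per group

For two independent groups with equal n: n = 2·((z_{α} + z_β) / d)².
z_{α} + z_β = 1.645 + 1.282 = 2.927.
n = 2 × (2.927 / 0.55)² = 2 × 5.322² = 2 × 28.32 = 56.6.
Round up to the next whole participant.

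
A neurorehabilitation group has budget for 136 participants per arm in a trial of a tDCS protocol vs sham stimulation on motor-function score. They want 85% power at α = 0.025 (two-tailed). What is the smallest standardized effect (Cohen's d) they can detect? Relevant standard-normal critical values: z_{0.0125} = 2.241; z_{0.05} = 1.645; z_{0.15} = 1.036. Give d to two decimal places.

d_min ≈ 0.40

For two independent groups of n = 136 each: d_min = (z_{α/2} + z_β)·√(2/n).
z-sum = 2.241 + 1.036 = 3.277.
d_min = 3.277 × √(2/136) = 3.277 × 0.1213 = 0.397.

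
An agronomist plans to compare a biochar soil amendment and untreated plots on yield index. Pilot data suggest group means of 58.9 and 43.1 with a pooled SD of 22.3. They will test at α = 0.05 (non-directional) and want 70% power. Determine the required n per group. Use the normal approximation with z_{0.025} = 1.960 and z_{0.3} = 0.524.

Cohen's d = |M₁ − M₂| / SD_pooled = |58.9 − 43.1| / 22.3 = 15.8 / 22.3 = 0.709.
For two independent groups with equal n: n = 2·((z_{α/2} + z_β) / d)².
z_{α/2} + z_β = 1.960 + 0.524 = 2.484.
n = 2 × (2.484 / 0.709)² = 2 × 3.504² = 2 × 12.27 = 24.5.
Round up to the next whole participant.

n = 25 per group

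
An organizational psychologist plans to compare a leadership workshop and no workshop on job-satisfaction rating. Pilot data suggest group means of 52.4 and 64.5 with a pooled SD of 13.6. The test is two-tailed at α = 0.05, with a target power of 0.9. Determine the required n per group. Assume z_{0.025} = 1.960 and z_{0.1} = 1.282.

Cohen's d = |M₁ − M₂| / SD_pooled = |52.4 − 64.5| / 13.6 = 12.1 / 13.6 = 0.890.
For two independent groups with equal n: n = 2·((z_{α/2} + z_β) / d)².
z_{α/2} + z_β = 1.960 + 1.282 = 3.242.
n = 2 × (3.242 / 0.890)² = 2 × 3.643² = 2 × 13.27 = 26.5.
Round up to the next whole participant.

n = 27 per group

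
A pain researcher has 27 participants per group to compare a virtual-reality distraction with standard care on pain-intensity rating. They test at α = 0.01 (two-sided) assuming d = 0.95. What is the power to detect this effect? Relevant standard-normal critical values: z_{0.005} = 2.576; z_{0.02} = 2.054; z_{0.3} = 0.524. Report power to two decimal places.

For two equal groups, power = Φ(d·√(n/2) − z_{α/2}).
d·√(n/2) = 0.95 × √(27/2) = 0.95 × 3.674 = 3.491.
z_β = 3.491 − 2.576 = 0.915.
Power = Φ(0.915) = 0.820.

power ≈ 0.82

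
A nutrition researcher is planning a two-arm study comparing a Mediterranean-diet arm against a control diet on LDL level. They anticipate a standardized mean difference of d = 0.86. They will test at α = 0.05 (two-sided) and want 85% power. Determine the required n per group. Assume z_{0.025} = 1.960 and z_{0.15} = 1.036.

For two independent groups with equal n: n = 2·((z_{α/2} + z_β) / d)².
z_{α/2} + z_β = 1.960 + 1.036 = 2.996.
n = 2 × (2.996 / 0.86)² = 2 × 3.484² = 2 × 12.14 = 24.3.
Round up to the next whole participant.

n = 25 per group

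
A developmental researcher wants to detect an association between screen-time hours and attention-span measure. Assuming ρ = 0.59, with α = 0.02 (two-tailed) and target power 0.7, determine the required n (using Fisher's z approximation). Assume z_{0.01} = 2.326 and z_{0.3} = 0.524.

Fisher's z: C = ½·ln((1+r)/(1−r)) = ½·ln(3.8780) = 0.6777.
n = ((z_{α/2} + z_β)/C)² + 3.
(2.326 + 0.524) / 0.6777 = 2.850 / 0.6777 = 4.205.
n = 4.205² + 3 = 17.69 + 3 = 20.7.
Round up.

n = 21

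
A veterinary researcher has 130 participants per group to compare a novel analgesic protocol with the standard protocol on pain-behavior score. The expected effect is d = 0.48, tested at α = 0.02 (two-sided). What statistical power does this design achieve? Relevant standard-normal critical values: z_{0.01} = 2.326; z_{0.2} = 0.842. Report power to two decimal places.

power ≈ 0.94

For two equal groups, power = Φ(d·√(n/2) − z_{α/2}).
d·√(n/2) = 0.48 × √(130/2) = 0.48 × 8.062 = 3.870.
z_β = 3.870 − 2.326 = 1.544.
Power = Φ(1.544) = 0.939.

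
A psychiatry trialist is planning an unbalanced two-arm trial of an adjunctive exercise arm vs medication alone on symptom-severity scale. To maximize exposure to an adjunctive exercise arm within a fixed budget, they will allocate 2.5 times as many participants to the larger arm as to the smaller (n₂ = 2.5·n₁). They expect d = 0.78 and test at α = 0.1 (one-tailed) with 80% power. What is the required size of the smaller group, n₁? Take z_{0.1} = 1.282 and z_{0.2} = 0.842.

With allocation ratio k = n₂/n₁ = 2.5, Var(x̄₁−x̄₂) = σ²(1/n₁ + 1/(k·n₁)) = σ²·(k+1)/(k·n₁).
So n₁ = (1 + 1/k)·((z_{α} + z_β)/d)² = 1.400 × (2.124/0.78)².
n₁ = 1.400 × 7.42 = 10.4.
Round up: n₁ = 11, giving n₂ = ⌈2.5 × 11⌉ = ⌈27.5⌉ = 28.

n₁ = 11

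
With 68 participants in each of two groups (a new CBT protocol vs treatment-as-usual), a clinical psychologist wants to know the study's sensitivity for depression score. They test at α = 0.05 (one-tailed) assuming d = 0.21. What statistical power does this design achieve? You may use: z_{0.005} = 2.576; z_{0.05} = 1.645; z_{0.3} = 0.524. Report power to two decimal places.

power ≈ 0.34

For two equal groups, power = Φ(d·√(n/2) − z_{α}).
d·√(n/2) = 0.21 × √(68/2) = 0.21 × 5.831 = 1.224.
z_β = 1.224 − 1.645 = -0.421.
Power = Φ(-0.421) = 0.337.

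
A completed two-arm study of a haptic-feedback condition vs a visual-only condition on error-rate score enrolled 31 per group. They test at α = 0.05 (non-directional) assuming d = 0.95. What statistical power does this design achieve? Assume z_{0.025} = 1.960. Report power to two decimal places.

For two equal groups, power = Φ(d·√(n/2) − z_{α/2}).
d·√(n/2) = 0.95 × √(31/2) = 0.95 × 3.937 = 3.740.
z_β = 3.740 − 1.960 = 1.780.
Power = Φ(1.780) = 0.962.

power ≈ 0.96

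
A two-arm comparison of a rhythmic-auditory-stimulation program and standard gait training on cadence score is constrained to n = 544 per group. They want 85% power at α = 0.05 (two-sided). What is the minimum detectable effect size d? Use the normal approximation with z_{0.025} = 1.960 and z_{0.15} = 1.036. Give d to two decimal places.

d_min ≈ 0.18

For two independent groups of n = 544 each: d_min = (z_{α/2} + z_β)·√(2/n).
z-sum = 1.960 + 1.036 = 2.996.
d_min = 2.996 × √(2/544) = 2.996 × 0.0606 = 0.182.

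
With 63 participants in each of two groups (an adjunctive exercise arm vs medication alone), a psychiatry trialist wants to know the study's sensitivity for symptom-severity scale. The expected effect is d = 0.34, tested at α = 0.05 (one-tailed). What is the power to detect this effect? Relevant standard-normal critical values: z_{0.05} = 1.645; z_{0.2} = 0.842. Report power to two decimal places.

power ≈ 0.60

For two equal groups, power = Φ(d·√(n/2) − z_{α}).
d·√(n/2) = 0.34 × √(63/2) = 0.34 × 5.612 = 1.908.
z_β = 1.908 − 1.645 = 0.263.
Power = Φ(0.263) = 0.604.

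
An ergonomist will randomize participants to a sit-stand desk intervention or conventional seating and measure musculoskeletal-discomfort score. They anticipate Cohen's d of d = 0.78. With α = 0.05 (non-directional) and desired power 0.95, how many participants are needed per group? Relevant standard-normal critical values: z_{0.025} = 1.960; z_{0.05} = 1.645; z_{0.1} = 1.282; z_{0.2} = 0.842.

n = 43 per group

For two independent groups with equal n: n = 2·((z_{α/2} + z_β) / d)².
z_{α/2} + z_β = 1.960 + 1.645 = 3.605.
n = 2 × (3.605 / 0.78)² = 2 × 4.622² = 2 × 21.36 = 42.7.
Round up to the next whole participant.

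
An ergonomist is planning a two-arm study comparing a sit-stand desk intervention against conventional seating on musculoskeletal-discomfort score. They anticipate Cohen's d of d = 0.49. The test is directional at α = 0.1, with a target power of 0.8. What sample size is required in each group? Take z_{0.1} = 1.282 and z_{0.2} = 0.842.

For two independent groups with equal n: n = 2·((z_{α} + z_β) / d)².
z_{α} + z_β = 1.282 + 0.842 = 2.124.
n = 2 × (2.124 / 0.49)² = 2 × 4.335² = 2 × 18.79 = 37.6.
Round up to the next whole participant.

n = 38 per group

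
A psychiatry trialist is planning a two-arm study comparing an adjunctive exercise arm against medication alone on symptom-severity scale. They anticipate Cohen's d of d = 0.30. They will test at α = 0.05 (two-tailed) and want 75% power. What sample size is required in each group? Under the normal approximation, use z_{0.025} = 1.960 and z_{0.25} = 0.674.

n = 155 per group

For two independent groups with equal n: n = 2·((z_{α/2} + z_β) / d)².
z_{α/2} + z_β = 1.960 + 0.674 = 2.634.
n = 2 × (2.634 / 0.30)² = 2 × 8.780² = 2 × 77.09 = 154.2.
Round up to the next whole participant.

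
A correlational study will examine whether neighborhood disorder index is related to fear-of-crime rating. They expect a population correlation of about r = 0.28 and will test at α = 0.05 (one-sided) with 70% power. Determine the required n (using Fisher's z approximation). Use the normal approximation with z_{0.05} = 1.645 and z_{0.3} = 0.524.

n = 60

Fisher's z: C = ½·ln((1+r)/(1−r)) = ½·ln(1.7778) = 0.2877.
n = ((z_{α} + z_β)/C)² + 3.
(1.645 + 0.524) / 0.2877 = 2.169 / 0.2877 = 7.539.
n = 7.539² + 3 = 56.84 + 3 = 59.8.
Round up.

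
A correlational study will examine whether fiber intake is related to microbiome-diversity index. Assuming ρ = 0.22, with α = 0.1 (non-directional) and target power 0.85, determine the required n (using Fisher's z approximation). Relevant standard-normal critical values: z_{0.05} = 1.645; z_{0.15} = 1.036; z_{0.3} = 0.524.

Fisher's z: C = ½·ln((1+r)/(1−r)) = ½·ln(1.5641) = 0.2237.
n = ((z_{α/2} + z_β)/C)² + 3.
(1.645 + 1.036) / 0.2237 = 2.681 / 0.2237 = 11.985.
n = 11.985² + 3 = 143.64 + 3 = 146.6.
Round up.

n = 147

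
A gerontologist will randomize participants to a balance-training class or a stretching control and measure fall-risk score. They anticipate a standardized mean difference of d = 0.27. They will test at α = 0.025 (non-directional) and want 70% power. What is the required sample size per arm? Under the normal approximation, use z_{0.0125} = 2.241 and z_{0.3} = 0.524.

n = 210 per group

For two independent groups with equal n: n = 2·((z_{α/2} + z_β) / d)².
z_{α/2} + z_β = 2.241 + 0.524 = 2.765.
n = 2 × (2.765 / 0.27)² = 2 × 10.241² = 2 × 104.87 = 209.7.
Round up to the next whole participant.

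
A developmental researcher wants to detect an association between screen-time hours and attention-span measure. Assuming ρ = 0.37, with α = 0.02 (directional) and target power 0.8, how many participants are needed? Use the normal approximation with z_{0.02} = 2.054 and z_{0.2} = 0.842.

Fisher's z: C = ½·ln((1+r)/(1−r)) = ½·ln(2.1746) = 0.3884.
n = ((z_{α} + z_β)/C)² + 3.
(2.054 + 0.842) / 0.3884 = 2.896 / 0.3884 = 7.456.
n = 7.456² + 3 = 55.60 + 3 = 58.6.
Round up.

n = 59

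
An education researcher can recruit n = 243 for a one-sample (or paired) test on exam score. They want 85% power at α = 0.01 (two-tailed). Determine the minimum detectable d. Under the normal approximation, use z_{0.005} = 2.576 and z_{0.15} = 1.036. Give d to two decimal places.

d_min ≈ 0.23

For a single sample (or paired design) of n = 243: d_min = (z_{α/2} + z_β)/√n.
z-sum = 2.576 + 1.036 = 3.612.
d_min = 3.612 / √243 = 3.612 / 15.588 = 0.232.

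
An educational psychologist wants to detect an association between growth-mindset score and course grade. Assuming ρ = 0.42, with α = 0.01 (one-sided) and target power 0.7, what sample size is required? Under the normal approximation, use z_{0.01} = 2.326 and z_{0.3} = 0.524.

n = 44

Fisher's z: C = ½·ln((1+r)/(1−r)) = ½·ln(2.4483) = 0.4477.
n = ((z_{α} + z_β)/C)² + 3.
(2.326 + 0.524) / 0.4477 = 2.850 / 0.4477 = 6.366.
n = 6.366² + 3 = 40.52 + 3 = 43.5.
Round up.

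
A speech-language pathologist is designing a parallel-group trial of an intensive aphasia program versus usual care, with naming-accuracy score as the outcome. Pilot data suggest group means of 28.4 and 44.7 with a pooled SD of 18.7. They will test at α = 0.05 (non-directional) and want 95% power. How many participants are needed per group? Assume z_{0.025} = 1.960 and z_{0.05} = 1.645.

Cohen's d = |M₁ − M₂| / SD_pooled = |28.4 − 44.7| / 18.7 = 16.3 / 18.7 = 0.872.
For two independent groups with equal n: n = 2·((z_{α/2} + z_β) / d)².
z_{α/2} + z_β = 1.960 + 1.645 = 3.605.
n = 2 × (3.605 / 0.872)² = 2 × 4.134² = 2 × 17.09 = 34.2.
Round up to the next whole participant.

n = 35 per group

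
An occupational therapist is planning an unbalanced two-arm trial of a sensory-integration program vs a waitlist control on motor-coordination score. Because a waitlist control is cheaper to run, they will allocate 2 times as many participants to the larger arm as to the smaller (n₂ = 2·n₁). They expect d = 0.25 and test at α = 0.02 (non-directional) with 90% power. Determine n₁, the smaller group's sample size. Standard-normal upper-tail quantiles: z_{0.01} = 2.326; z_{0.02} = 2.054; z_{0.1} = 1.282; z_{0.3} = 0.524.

With allocation ratio k = n₂/n₁ = 2, Var(x̄₁−x̄₂) = σ²(1/n₁ + 1/(k·n₁)) = σ²·(k+1)/(k·n₁).
So n₁ = (1 + 1/k)·((z_{α/2} + z_β)/d)² = 1.500 × (3.608/0.25)².
n₁ = 1.500 × 208.28 = 312.4.
Round up: n₁ = 313, giving n₂ = 2 × 313 = 626.

n₁ = 313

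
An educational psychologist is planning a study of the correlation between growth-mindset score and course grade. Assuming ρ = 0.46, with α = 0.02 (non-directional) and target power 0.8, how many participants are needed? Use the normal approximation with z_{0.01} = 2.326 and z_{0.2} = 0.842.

Fisher's z: C = ½·ln((1+r)/(1−r)) = ½·ln(2.7037) = 0.4973.
n = ((z_{α/2} + z_β)/C)² + 3.
(2.326 + 0.842) / 0.4973 = 3.168 / 0.4973 = 6.370.
n = 6.370² + 3 = 40.58 + 3 = 43.6.
Round up.

n = 44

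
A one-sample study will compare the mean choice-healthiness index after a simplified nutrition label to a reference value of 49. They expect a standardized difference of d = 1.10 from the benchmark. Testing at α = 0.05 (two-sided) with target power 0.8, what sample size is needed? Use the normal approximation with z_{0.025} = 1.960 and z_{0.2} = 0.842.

n = 7

For a one-sample test: n = ((z_{α/2} + z_β) / d)².
z_{α/2} + z_β = 1.960 + 0.842 = 2.802.
n = (2.802 / 1.10)² = 2.547² = 6.49.
Round up.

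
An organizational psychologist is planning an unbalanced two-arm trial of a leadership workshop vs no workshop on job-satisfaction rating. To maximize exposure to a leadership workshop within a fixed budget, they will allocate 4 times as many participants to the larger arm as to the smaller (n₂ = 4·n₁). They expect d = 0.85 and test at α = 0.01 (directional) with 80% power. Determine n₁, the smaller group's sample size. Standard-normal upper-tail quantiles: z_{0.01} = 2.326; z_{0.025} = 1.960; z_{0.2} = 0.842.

With allocation ratio k = n₂/n₁ = 4, Var(x̄₁−x̄₂) = σ²(1/n₁ + 1/(k·n₁)) = σ²·(k+1)/(k·n₁).
So n₁ = (1 + 1/k)·((z_{α} + z_β)/d)² = 1.250 × (3.168/0.85)².
n₁ = 1.250 × 13.89 = 17.4.
Round up: n₁ = 18, giving n₂ = 4 × 18 = 72.

n₁ = 18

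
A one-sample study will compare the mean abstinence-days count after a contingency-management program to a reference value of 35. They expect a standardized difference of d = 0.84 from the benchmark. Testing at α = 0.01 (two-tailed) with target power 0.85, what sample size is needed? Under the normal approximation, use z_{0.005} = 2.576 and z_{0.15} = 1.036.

For a one-sample test: n = ((z_{α/2} + z_β) / d)².
z_{α/2} + z_β = 2.576 + 1.036 = 3.612.
n = (3.612 / 0.84)² = 4.300² = 18.49.
Round up.

n = 19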